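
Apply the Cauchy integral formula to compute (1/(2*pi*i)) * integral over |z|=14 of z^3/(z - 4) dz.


Step 1: f(z) = z^3, a = 4 is inside |z| = 14
Step 2: By Cauchy integral formula: (1/(2pi*i)) * integral = f(a)
Step 3: f(4) = 4^3 = 64

64


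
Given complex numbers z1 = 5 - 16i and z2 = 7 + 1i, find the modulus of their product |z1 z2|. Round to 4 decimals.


Step 1: |z1| = sqrt(5^2 + (-16)^2) = sqrt(281)
Step 2: |z2| = sqrt(7^2 + 1^2) = sqrt(50)
Step 3: |z1*z2| = |z1|*|z2| = sqrt(281) * sqrt(50) = sqrt(281 * 50) = sqrt(14050)
Step 4: = 118.5327

118.5327


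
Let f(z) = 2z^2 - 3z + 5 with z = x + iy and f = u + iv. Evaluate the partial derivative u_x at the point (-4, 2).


Step 1: f(z) = 2(x+iy)^2 - 3(x+iy) + 5
Step 2: u = 2(x^2 - y^2) - 3x + 5
Step 3: u_x = 4x - 3
Step 4: At (-4, 2): u_x = -16 - 3 = -19

-19


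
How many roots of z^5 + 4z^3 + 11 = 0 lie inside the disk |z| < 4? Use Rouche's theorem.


Step 1: On |z| = 4 the three terms have sizes |z^5| = 4^5 = 1024, |4z^3| = 4*4^3 = 256, |11| = 11
Step 2: The dominant term is g(z) = z^5; let h(z) = 4z^3 + 11 so f = g + h
Step 3: On |z| = 4: |g| = 1024 and |h| <= 256 + 11 = 267
Step 4: Since 1024 > 267, |h| < |g| on |z| = 4, so by Rouche f has the same number of zeros as g inside |z| < 4
Step 5: g(z) = z^5 has 5 zeros (all at the origin) inside |z| < 4. Answer = 5

5


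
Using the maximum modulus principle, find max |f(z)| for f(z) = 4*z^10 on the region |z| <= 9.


Step 1: On |z| = 9, |f(z)| = 4 * |z|^10 = 4 * 9^10
Step 2: By maximum modulus principle, maximum is on boundary.
Step 3: Maximum = 4 * 3486784401 = 13947137604

13947137604


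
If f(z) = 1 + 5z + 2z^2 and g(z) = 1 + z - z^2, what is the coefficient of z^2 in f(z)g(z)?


Step 1: z^2 term in f*g comes from: (1)*(-z^2) + (5z)*(z) + (2z^2)*(1)
Step 2: = -1 + 5 + 2
Step 3: = 6

6


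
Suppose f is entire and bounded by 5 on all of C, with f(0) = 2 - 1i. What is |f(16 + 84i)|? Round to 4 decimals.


Step 1: By Liouville's theorem, a bounded entire function is constant.
Step 2: f(z) = f(0) = 2 - 1i for all z.
Step 3: |f(w)| = |2 - 1i| = sqrt(4 + 1)
Step 4: = 2.2361

2.2361


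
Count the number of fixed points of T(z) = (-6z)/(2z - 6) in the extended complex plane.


Step 1: Fixed points satisfy T(z) = z
Step 2: 2z^2 = 0
Step 3: Discriminant = 0^2 - 4*2*0 = 0
Step 4: Number of fixed points = 1

1


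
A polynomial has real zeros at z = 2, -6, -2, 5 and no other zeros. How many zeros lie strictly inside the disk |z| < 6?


Step 1: Check each root:
  z = 2: |2| = 2 < 6
  z = -6: |-6| = 6 >= 6
  z = -2: |-2| = 2 < 6
  z = 5: |5| = 5 < 6
Step 2: Count = 3

3


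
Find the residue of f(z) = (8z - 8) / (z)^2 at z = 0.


Step 1: Pole of order 2 at z = 0
Step 2: Res = lim d/dz [(z)^2 * f(z)] as z -> 0
Step 3: (z)^2 * f(z) = 8z - 8
Step 4: d/dz[8z - 8] = 8

8


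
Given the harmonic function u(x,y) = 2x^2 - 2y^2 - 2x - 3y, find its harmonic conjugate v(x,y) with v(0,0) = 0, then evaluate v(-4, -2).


Step 1: v_x = -u_y = 4y + 3
Step 2: v_y = u_x = 4x - 2
Step 3: v = 4xy + 3x - 2y + C
Step 4: v(0,0) = 0 => C = 0
Step 5: v(-4, -2) = 24

24


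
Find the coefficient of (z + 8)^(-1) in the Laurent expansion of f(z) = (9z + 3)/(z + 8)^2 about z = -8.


Step 1: Write the numerator in powers of (z + 8): 9z + 3 = 9(z + 8) + (9*(-8) + 3) = 9(z + 8) - 69
Step 2: Divide by (z + 8)^2: f(z) = -69(z + 8)^(-2) + 9(z + 8)^(-1)
Step 3: This finite sum is the Laurent series of f about z = -8.
Step 4: Coefficient of (z + 8)^(-1) = coefficient of (z + 8) in the re-centred numerator = 9

9


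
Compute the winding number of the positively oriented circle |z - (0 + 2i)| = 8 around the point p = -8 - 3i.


Step 1: Center c = (0, 2), radius = 8
Step 2: |p - c|^2 = (-8)^2 + (-5)^2 = 89
Step 3: r^2 = 64
Step 4: |p-c| > r so winding number = 0

0


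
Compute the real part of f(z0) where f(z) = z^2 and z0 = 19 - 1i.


Step 1: z0 = 19 - 1i
Step 2: z0^2 = 19^2 - (-1)^2 - 38i
Step 3: real part = 361 - 1 = 360

360


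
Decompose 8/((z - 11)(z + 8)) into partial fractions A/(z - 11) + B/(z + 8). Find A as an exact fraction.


Step 1: Multiply both sides by (z - 11) and set z = 11
Step 2: A = 8 / (11 + 8)
Step 3: A = 8 / 19
Step 4: A = 8/19

8/19


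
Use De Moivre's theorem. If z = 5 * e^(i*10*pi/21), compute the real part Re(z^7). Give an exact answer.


Step 1: By De Moivre's theorem, z^7 = 5^7 * e^(i*7*10*pi/21) = 78125 * (cos(10*pi/3) + i*sin(10*pi/3))
Step 2: |z|^7 = 5^7 = 78125
Step 3: Reduce the angle mod 2*pi: 10*pi/3 - 2*pi = 4*pi/3
Step 4: cos(4*pi/3) = -1/2
Step 5: Re(z^7) = 78125 * (-1/2) = -78125/2

-78125/2


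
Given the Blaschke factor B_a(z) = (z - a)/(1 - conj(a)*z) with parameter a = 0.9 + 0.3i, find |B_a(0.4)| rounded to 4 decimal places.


Step 1: Numerator z0 - a = 0.4 - (0.9 + 0.3i) = -0.5 - 0.3i
Step 2: Denominator 1 - conj(a)*z0 = 1 - (0.9 - 0.3i)*0.4 = 0.64 + 0.12i
Step 3: |z0 - a|^2 = (-0.5)^2 + (-0.3)^2 = 0.34; |1 - conj(a)*z0|^2 = 0.64^2 + 0.12^2 = 0.424
Step 4: |B_a(0.4)| = sqrt(0.34 / 0.424) = sqrt(0.801887)
Step 5: = 0.8955

0.8955


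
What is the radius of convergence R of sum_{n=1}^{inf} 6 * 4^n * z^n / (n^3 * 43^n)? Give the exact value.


Step 1: General term a_n = 6 * 4^n / (n^3 * 43^n)
Step 2: By the root test, |a_n|^(1/n) = 6^(1/n) * 4 / (n^(3/n) * 43) -> 4/43 as n -> infinity (since 6^(1/n) -> 1 and n^(3/n) -> 1)
Step 3: R = 1/lim|a_n|^(1/n) = 43/4

43/4


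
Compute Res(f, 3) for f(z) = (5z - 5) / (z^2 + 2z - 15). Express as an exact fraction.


Step 1: Q(z) = z^2 + 2z - 15 = (z - 3)(z + 5)
Step 2: Q'(z) = 2z + 2
Step 3: Q'(3) = 8, P(3) = 10
Step 4: Res = P(3)/Q'(3) = 10/8 = 5/4

5/4


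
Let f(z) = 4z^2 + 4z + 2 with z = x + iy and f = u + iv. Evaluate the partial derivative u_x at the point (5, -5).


Step 1: f(z) = 4(x+iy)^2 + 4(x+iy) + 2
Step 2: u = 4(x^2 - y^2) + 4x + 2
Step 3: u_x = 8x + 4
Step 4: At (5, -5): u_x = 40 + 4 = 44

44


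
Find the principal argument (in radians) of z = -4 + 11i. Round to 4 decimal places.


Step 1: z = -4 + 11i
Step 2: arg(z) = atan2(11, -4)
Step 3: arg(z) = 1.9196

1.9196


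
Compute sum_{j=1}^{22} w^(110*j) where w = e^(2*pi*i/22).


Step 1: The sum sum_{j=1}^{n} w^(k*j) equals n if n | k, else 0.
Step 2: Here n = 22, k = 110
Step 3: Does n divide k? 22 | 110 -> True
Step 4: Sum = 22

22


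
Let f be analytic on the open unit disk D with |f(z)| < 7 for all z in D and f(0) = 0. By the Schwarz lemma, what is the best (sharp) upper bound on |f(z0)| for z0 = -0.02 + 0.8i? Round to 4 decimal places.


Step 1: g = f/7 maps D -> D with g(0) = 0, so by the Schwarz lemma |g(z)| <= |z|, i.e. |f(z)| <= 7|z|; this is sharp (f(z) = 7z).
Step 2: |z0|^2 = (-0.02)^2 + 0.8^2 = 0.6404
Step 3: |z0| = sqrt(0.6404) = 0.80025
Step 4: Best bound = 7 * |z0| = 7 * 0.80025 = 5.6017

5.6017


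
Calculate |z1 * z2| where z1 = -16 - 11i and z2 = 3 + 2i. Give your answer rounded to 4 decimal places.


Step 1: |z1| = sqrt((-16)^2 + (-11)^2) = sqrt(377)
Step 2: |z2| = sqrt(3^2 + 2^2) = sqrt(13)
Step 3: |z1*z2| = |z1|*|z2| = sqrt(377) * sqrt(13) = sqrt(377 * 13) = sqrt(4901)
Step 4: = 70.0071

70.0071


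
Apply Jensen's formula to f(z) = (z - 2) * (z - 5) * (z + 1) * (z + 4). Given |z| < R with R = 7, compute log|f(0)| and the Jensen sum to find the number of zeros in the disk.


Jensen's formula: (1/2pi)*integral log|f(Re^it)|dt = log|f(0)| + sum_{|a_k|<R} log(R/|a_k|)
Step 1: f(0) = (-2) * (-5) * 1 * 4 = 40
Step 2: log|f(0)| = log|2| + log|5| + log|-1| + log|-4| = 3.6889
Step 3: Zeros inside |z| < 7: 2, 5, -1, -4
Step 4: Jensen sum = log(7/2) + log(7/5) + log(7/1) + log(7/4) = 4.0948
Step 5: n(R) = number of terms in the Jensen sum = count of zeros inside |z| < 7 = 4

4


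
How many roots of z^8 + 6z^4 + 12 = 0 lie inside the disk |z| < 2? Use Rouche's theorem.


Step 1: On |z| = 2 the three terms have sizes |z^8| = 2^8 = 256, |6z^4| = 6*2^4 = 96, |12| = 12
Step 2: The dominant term is g(z) = z^8; let h(z) = 6z^4 + 12 so f = g + h
Step 3: On |z| = 2: |g| = 256 and |h| <= 96 + 12 = 108
Step 4: Since 256 > 108, |h| < |g| on |z| = 2, so by Rouche f has the same number of zeros as g inside |z| < 2
Step 5: g(z) = z^8 has 8 zeros (all at the origin) inside |z| < 2. Answer = 8

8


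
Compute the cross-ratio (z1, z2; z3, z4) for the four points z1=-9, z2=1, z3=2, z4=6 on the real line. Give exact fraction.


Step 1: (z1-z3)(z2-z4) = (-11) * (-5) = 55
Step 2: (z1-z4)(z2-z3) = (-15) * (-1) = 15
Step 3: Cross-ratio = 55/15 = 11/3

11/3


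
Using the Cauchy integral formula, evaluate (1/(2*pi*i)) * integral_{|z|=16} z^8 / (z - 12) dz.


Step 1: f(z) = z^8, a = 12 is inside |z| = 16
Step 2: By Cauchy integral formula: (1/(2pi*i)) * integral = f(a)
Step 3: f(12) = 12^8 = 429981696

429981696


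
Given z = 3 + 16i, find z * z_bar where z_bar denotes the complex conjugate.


Step 1: conj(z) = 3 - 16i
Step 2: z * conj(z) = 3^2 + 16^2
Step 3: = 9 + 256 = 265

265


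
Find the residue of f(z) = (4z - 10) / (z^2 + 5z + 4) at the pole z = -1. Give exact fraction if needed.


Step 1: Q(z) = z^2 + 5z + 4 = (z + 1)(z + 4)
Step 2: Q'(z) = 2z + 5
Step 3: Q'(-1) = 3, P(-1) = -14
Step 4: Res = P(-1)/Q'(-1) = -14/3 = -14/3

-14/3


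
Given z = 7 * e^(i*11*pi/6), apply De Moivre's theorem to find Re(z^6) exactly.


Step 1: By De Moivre's theorem, z^6 = 7^6 * e^(i*6*11*pi/6) = 117649 * (cos(11*pi) + i*sin(11*pi))
Step 2: |z|^6 = 7^6 = 117649
Step 3: Reduce the angle mod 2*pi: 11*pi - 10*pi = pi
Step 4: cos(pi) = -1
Step 5: Re(z^6) = 117649 * (-1) = -117649

-117649


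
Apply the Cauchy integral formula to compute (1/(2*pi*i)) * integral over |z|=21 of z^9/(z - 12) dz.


Step 1: f(z) = z^9, a = 12 is inside |z| = 21
Step 2: By Cauchy integral formula: (1/(2pi*i)) * integral = f(a)
Step 3: f(12) = 12^9 = 5159780352

5159780352


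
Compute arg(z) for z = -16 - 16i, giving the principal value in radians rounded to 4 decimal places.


Step 1: z = -16 - 16i
Step 2: arg(z) = atan2(-16, -16)
Step 3: arg(z) = -2.3562

-2.3562


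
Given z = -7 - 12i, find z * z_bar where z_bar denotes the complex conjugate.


Step 1: conj(z) = -7 + 12i
Step 2: z * conj(z) = (-7)^2 + (-12)^2
Step 3: = 49 + 144 = 193

193


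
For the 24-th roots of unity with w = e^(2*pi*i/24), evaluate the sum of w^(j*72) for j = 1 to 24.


Step 1: The sum sum_{j=1}^{n} w^(k*j) equals n if n | k, else 0.
Step 2: Here n = 24, k = 72
Step 3: Does n divide k? 24 | 72 -> True
Step 4: Sum = 24

24


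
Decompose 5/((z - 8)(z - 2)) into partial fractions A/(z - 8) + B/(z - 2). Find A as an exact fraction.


Step 1: Multiply both sides by (z - 8) and set z = 8
Step 2: A = 5 / (8 - 2)
Step 3: A = 5 / 6
Step 4: A = 5/6

5/6


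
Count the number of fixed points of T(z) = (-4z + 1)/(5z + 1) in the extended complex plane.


Step 1: Fixed points satisfy T(z) = z
Step 2: 5z^2 + 5z - 1 = 0
Step 3: Discriminant = 5^2 - 4*5*(-1) = 45
Step 4: Number of fixed points = 2

2


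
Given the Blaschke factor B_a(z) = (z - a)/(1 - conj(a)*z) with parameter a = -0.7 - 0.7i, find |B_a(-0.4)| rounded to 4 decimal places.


Step 1: Numerator z0 - a = -0.4 - (-0.7 - 0.7i) = 0.3 + 0.7i
Step 2: Denominator 1 - conj(a)*z0 = 1 - (-0.7 + 0.7i)*(-0.4) = 0.72 + 0.28i
Step 3: |z0 - a|^2 = 0.3^2 + 0.7^2 = 0.58; |1 - conj(a)*z0|^2 = 0.72^2 + 0.28^2 = 0.5968
Step 4: |B_a(-0.4)| = sqrt(0.58 / 0.5968) = sqrt(0.97185)
Step 5: = 0.9858

0.9858


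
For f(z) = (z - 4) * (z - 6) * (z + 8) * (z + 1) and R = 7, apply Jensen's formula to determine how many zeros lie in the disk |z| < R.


Jensen's formula: (1/2pi)*integral log|f(Re^it)|dt = log|f(0)| + sum_{|a_k|<R} log(R/|a_k|)
Step 1: f(0) = (-4) * (-6) * 8 * 1 = 192
Step 2: log|f(0)| = log|4| + log|6| + log|-8| + log|-1| = 5.2575
Step 3: Zeros inside |z| < 7: 4, 6, -1
Step 4: Jensen sum = log(7/4) + log(7/6) + log(7/1) = 2.6597
Step 5: n(R) = number of terms in the Jensen sum = count of zeros inside |z| < 7 = 3

3


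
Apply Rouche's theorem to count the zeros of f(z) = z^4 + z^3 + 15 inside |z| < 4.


Step 1: On |z| = 4 the three terms have sizes |z^4| = 4^4 = 256, |z^3| = 4^3 = 64, |15| = 15
Step 2: The dominant term is g(z) = z^4; let h(z) = z^3 + 15 so f = g + h
Step 3: On |z| = 4: |g| = 256 and |h| <= 64 + 15 = 79
Step 4: Since 256 > 79, |h| < |g| on |z| = 4, so by Rouche f has the same number of zeros as g inside |z| < 4
Step 5: g(z) = z^4 has 4 zeros (all at the origin) inside |z| < 4. Answer = 4

4


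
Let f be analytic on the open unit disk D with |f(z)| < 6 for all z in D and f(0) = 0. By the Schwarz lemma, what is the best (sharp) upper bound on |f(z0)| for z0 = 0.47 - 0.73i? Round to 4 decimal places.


Step 1: g = f/6 maps D -> D with g(0) = 0, so by the Schwarz lemma |g(z)| <= |z|, i.e. |f(z)| <= 6|z|; this is sharp (f(z) = 6z).
Step 2: |z0|^2 = 0.47^2 + (-0.73)^2 = 0.7538
Step 3: |z0| = sqrt(0.7538) = 0.868217
Step 4: Best bound = 6 * |z0| = 6 * 0.868217 = 5.2093

5.2093


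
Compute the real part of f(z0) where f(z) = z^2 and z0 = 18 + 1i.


Step 1: z0 = 18 + 1i
Step 2: z0^2 = 18^2 - 1^2 + 36i
Step 3: real part = 324 - 1 = 323

323


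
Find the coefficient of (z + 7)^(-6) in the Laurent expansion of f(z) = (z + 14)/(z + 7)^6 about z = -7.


Step 1: Write the numerator in powers of (z + 7): z + 14 = (z + 7) + (1*(-7) + 14) = (z + 7) + 7
Step 2: Divide by (z + 7)^6: f(z) = 7(z + 7)^(-6) + (z + 7)^(-5)
Step 3: This finite sum is the Laurent series of f about z = -7.
Step 4: Coefficient of (z + 7)^(-6) = 1*(-7) + 14 = 7

7


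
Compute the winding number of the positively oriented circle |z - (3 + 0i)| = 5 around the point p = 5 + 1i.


Step 1: Center c = (3, 0), radius = 5
Step 2: |p - c|^2 = 2^2 + 1^2 = 5
Step 3: r^2 = 25
Step 4: |p-c| < r so winding number = 1

1


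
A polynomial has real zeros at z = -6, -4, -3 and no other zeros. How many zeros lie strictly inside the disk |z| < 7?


Step 1: Check each root:
  z = -6: |-6| = 6 < 7
  z = -4: |-4| = 4 < 7
  z = -3: |-3| = 3 < 7
Step 2: Count = 3

3


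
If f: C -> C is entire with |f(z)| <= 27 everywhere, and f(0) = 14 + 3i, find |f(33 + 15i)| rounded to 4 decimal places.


Step 1: By Liouville's theorem, a bounded entire function is constant.
Step 2: f(z) = f(0) = 14 + 3i for all z.
Step 3: |f(w)| = |14 + 3i| = sqrt(196 + 9)
Step 4: = 14.3178

14.3178


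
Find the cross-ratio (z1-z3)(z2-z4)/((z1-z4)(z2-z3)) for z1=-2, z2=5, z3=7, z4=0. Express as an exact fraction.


Step 1: (z1-z3)(z2-z4) = (-9) * 5 = -45
Step 2: (z1-z4)(z2-z3) = (-2) * (-2) = 4
Step 3: Cross-ratio = -45/4 = -45/4

-45/4


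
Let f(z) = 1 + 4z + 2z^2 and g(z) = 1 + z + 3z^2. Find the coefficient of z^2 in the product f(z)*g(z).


Step 1: z^2 term in f*g comes from: (1)*(3z^2) + (4z)*(z) + (2z^2)*(1)
Step 2: = 3 + 4 + 2
Step 3: = 9

9


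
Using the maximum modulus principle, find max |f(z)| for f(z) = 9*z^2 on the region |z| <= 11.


Step 1: On |z| = 11, |f(z)| = 9 * |z|^2 = 9 * 11^2
Step 2: By maximum modulus principle, maximum is on boundary.
Step 3: Maximum = 9 * 121 = 1089

1089


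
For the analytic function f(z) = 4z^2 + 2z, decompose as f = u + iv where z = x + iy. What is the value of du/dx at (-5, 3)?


Step 1: f(z) = 4(x+iy)^2 + 2(x+iy) + 0
Step 2: u = 4(x^2 - y^2) + 2x + 0
Step 3: u_x = 8x + 2
Step 4: At (-5, 3): u_x = -40 + 2 = -38

-38


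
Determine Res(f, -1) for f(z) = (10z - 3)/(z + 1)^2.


Step 1: Pole of order 2 at z = -1
Step 2: Res = lim d/dz [(z + 1)^2 * f(z)] as z -> -1
Step 3: (z + 1)^2 * f(z) = 10z - 3
Step 4: d/dz[10z - 3] = 10

10


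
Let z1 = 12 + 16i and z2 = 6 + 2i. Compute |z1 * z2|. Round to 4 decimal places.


Step 1: |z1| = sqrt(12^2 + 16^2) = sqrt(400)
Step 2: |z2| = sqrt(6^2 + 2^2) = sqrt(40)
Step 3: |z1*z2| = |z1|*|z2| = sqrt(400) * sqrt(40) = sqrt(400 * 40) = sqrt(16000)
Step 4: = 126.4911

126.4911


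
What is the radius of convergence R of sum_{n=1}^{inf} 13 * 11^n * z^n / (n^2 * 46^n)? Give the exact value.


Step 1: General term a_n = 13 * 11^n / (n^2 * 46^n)
Step 2: By the root test, |a_n|^(1/n) = 13^(1/n) * 11 / (n^(2/n) * 46) -> 11/46 as n -> infinity (since 13^(1/n) -> 1 and n^(2/n) -> 1)
Step 3: R = 1/lim|a_n|^(1/n) = 46/11

46/11


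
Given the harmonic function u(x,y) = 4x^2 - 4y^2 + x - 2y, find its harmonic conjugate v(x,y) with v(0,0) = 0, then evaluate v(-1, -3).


Step 1: v_x = -u_y = 8y + 2
Step 2: v_y = u_x = 8x + 1
Step 3: v = 8xy + 2x + y + C
Step 4: v(0,0) = 0 => C = 0
Step 5: v(-1, -3) = 19

19


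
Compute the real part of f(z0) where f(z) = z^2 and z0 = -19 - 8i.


Step 1: z0 = -19 - 8i
Step 2: z0^2 = (-19)^2 - (-8)^2 + 304i
Step 3: real part = 361 - 64 = 297

297


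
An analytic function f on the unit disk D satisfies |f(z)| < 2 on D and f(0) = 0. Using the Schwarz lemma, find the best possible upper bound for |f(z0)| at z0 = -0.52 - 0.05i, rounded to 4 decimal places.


Step 1: g = f/2 maps D -> D with g(0) = 0, so by the Schwarz lemma |g(z)| <= |z|, i.e. |f(z)| <= 2|z|; this is sharp (f(z) = 2z).
Step 2: |z0|^2 = (-0.52)^2 + (-0.05)^2 = 0.2729
Step 3: |z0| = sqrt(0.2729) = 0.522398
Step 4: Best bound = 2 * |z0| = 2 * 0.522398 = 1.0448

1.0448


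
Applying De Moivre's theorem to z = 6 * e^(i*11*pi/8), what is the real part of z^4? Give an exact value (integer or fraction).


Step 1: By De Moivre's theorem, z^4 = 6^4 * e^(i*4*11*pi/8) = 1296 * (cos(11*pi/2) + i*sin(11*pi/2))
Step 2: |z|^4 = 6^4 = 1296
Step 3: Reduce the angle mod 2*pi: 11*pi/2 - 4*pi = 3*pi/2
Step 4: cos(3*pi/2) = 0
Step 5: Re(z^4) = 1296 * 0 = 0

0


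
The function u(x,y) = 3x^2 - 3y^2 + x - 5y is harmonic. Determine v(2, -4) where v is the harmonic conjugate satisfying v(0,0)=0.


Step 1: v_x = -u_y = 6y + 5
Step 2: v_y = u_x = 6x + 1
Step 3: v = 6xy + 5x + y + C
Step 4: v(0,0) = 0 => C = 0
Step 5: v(2, -4) = -42

-42


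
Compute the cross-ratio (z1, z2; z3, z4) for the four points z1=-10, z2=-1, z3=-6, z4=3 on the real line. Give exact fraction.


Step 1: (z1-z3)(z2-z4) = (-4) * (-4) = 16
Step 2: (z1-z4)(z2-z3) = (-13) * 5 = -65
Step 3: Cross-ratio = -16/65 = -16/65

-16/65


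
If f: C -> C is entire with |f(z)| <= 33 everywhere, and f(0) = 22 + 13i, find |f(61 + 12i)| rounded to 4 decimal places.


Step 1: By Liouville's theorem, a bounded entire function is constant.
Step 2: f(z) = f(0) = 22 + 13i for all z.
Step 3: |f(w)| = |22 + 13i| = sqrt(484 + 169)
Step 4: = 25.5539

25.5539


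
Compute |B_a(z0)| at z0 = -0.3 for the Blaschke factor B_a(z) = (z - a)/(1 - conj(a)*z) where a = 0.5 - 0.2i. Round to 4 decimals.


Step 1: Numerator z0 - a = -0.3 - (0.5 - 0.2i) = -0.8 + 0.2i
Step 2: Denominator 1 - conj(a)*z0 = 1 - (0.5 + 0.2i)*(-0.3) = 1.15 + 0.06i
Step 3: |z0 - a|^2 = (-0.8)^2 + 0.2^2 = 0.68; |1 - conj(a)*z0|^2 = 1.15^2 + 0.06^2 = 1.3261
Step 4: |B_a(-0.3)| = sqrt(0.68 / 1.3261) = sqrt(0.512782)
Step 5: = 0.7161

0.7161


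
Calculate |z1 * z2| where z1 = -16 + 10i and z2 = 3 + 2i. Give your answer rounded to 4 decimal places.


Step 1: |z1| = sqrt((-16)^2 + 10^2) = sqrt(356)
Step 2: |z2| = sqrt(3^2 + 2^2) = sqrt(13)
Step 3: |z1*z2| = |z1|*|z2| = sqrt(356) * sqrt(13) = sqrt(356 * 13) = sqrt(4628)
Step 4: = 68.0294

68.0294


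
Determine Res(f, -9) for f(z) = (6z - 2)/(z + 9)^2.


Step 1: Pole of order 2 at z = -9
Step 2: Res = lim d/dz [(z + 9)^2 * f(z)] as z -> -9
Step 3: (z + 9)^2 * f(z) = 6z - 2
Step 4: d/dz[6z - 2] = 6

6


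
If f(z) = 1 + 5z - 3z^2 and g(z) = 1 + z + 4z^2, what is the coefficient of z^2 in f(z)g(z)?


Step 1: z^2 term in f*g comes from: (1)*(4z^2) + (5z)*(z) + (-3z^2)*(1)
Step 2: = 4 + 5 - 3
Step 3: = 6

6


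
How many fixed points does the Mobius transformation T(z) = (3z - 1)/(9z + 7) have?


Step 1: Fixed points satisfy T(z) = z
Step 2: 9z^2 + 4z + 1 = 0
Step 3: Discriminant = 4^2 - 4*9*1 = -20
Step 4: Number of fixed points = 2

2


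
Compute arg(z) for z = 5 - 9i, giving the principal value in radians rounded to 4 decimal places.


Step 1: z = 5 - 9i
Step 2: arg(z) = atan2(-9, 5)
Step 3: arg(z) = -1.0637

-1.0637


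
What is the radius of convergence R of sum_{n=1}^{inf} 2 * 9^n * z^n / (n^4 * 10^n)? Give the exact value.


Step 1: General term a_n = 2 * 9^n / (n^4 * 10^n)
Step 2: By the root test, |a_n|^(1/n) = 2^(1/n) * 9 / (n^(4/n) * 10) -> 9/10 as n -> infinity (since 2^(1/n) -> 1 and n^(4/n) -> 1)
Step 3: R = 1/lim|a_n|^(1/n) = 10/9

10/9


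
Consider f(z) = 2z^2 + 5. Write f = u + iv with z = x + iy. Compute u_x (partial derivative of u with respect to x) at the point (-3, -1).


Step 1: f(z) = 2(x+iy)^2 + 5
Step 2: u = 2(x^2 - y^2) + 5
Step 3: u_x = 4x + 0
Step 4: At (-3, -1): u_x = -12 + 0 = -12

-12


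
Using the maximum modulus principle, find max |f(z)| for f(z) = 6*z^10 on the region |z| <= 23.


Step 1: On |z| = 23, |f(z)| = 6 * |z|^10 = 6 * 23^10
Step 2: By maximum modulus principle, maximum is on boundary.
Step 3: Maximum = 6 * 41426511213649 = 248559067281894

248559067281894


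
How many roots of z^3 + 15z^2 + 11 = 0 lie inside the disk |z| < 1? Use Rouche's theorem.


Step 1: On |z| = 1 the three terms have sizes |z^3| = 1^3 = 1, |15z^2| = 15*1^2 = 15, |11| = 11
Step 2: The dominant term is g(z) = 15z^2; let h(z) = z^3 + 11 so f = g + h
Step 3: On |z| = 1: |g| = 15 and |h| <= 1 + 11 = 12
Step 4: Since 15 > 12, |h| < |g| on |z| = 1, so by Rouche f has the same number of zeros as g inside |z| < 1
Step 5: g(z) = 15z^2 has 2 zeros (at the origin, multiplicity 2) inside |z| < 1. Answer = 2

2


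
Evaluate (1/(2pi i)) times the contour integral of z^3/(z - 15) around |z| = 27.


Step 1: f(z) = z^3, a = 15 is inside |z| = 27
Step 2: By Cauchy integral formula: (1/(2pi*i)) * integral = f(a)
Step 3: f(15) = 15^3 = 3375

3375


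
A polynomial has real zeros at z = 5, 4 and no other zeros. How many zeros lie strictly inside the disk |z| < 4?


Step 1: Check each root:
  z = 5: |5| = 5 >= 4
  z = 4: |4| = 4 >= 4
Step 2: Count = 0

0


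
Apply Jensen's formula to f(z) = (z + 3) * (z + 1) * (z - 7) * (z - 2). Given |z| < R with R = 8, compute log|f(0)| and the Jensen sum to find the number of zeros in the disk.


Jensen's formula: (1/2pi)*integral log|f(Re^it)|dt = log|f(0)| + sum_{|a_k|<R} log(R/|a_k|)
Step 1: f(0) = 3 * 1 * (-7) * (-2) = 42
Step 2: log|f(0)| = log|-3| + log|-1| + log|7| + log|2| = 3.7377
Step 3: Zeros inside |z| < 8: -3, -1, 7, 2
Step 4: Jensen sum = log(8/3) + log(8/1) + log(8/7) + log(8/2) = 4.5801
Step 5: n(R) = number of terms in the Jensen sum = count of zeros inside |z| < 8 = 4

4


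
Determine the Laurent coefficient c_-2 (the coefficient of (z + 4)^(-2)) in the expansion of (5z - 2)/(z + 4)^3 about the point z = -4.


Step 1: Write the numerator in powers of (z + 4): 5z - 2 = 5(z + 4) + (5*(-4) - 2) = 5(z + 4) - 22
Step 2: Divide by (z + 4)^3: f(z) = -22(z + 4)^(-3) + 5(z + 4)^(-2)
Step 3: This finite sum is the Laurent series of f about z = -4.
Step 4: Coefficient of (z + 4)^(-2) = coefficient of (z + 4) in the re-centred numerator = 5

5


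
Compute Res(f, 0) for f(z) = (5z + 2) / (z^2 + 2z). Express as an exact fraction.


Step 1: Q(z) = z^2 + 2z = (z)(z + 2)
Step 2: Q'(z) = 2z + 2
Step 3: Q'(0) = 2, P(0) = 2
Step 4: Res = P(0)/Q'(0) = 2/2 = 1

1


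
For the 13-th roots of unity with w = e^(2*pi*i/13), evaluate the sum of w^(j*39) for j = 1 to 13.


Step 1: The sum sum_{j=1}^{n} w^(k*j) equals n if n | k, else 0.
Step 2: Here n = 13, k = 39
Step 3: Does n divide k? 13 | 39 -> True
Step 4: Sum = 13

13


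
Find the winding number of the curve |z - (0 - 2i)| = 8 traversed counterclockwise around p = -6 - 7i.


Step 1: Center c = (0, -2), radius = 8
Step 2: |p - c|^2 = (-6)^2 + (-5)^2 = 61
Step 3: r^2 = 64
Step 4: |p-c| < r so winding number = 1

1


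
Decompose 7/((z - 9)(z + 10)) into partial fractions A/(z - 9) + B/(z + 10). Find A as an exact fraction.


Step 1: Multiply both sides by (z - 9) and set z = 9
Step 2: A = 7 / (9 + 10)
Step 3: A = 7 / 19
Step 4: A = 7/19

7/19


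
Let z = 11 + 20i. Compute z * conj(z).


Step 1: conj(z) = 11 - 20i
Step 2: z * conj(z) = 11^2 + 20^2
Step 3: = 121 + 400 = 521

521


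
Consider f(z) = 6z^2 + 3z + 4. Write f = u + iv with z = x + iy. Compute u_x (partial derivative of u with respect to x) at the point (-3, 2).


Step 1: f(z) = 6(x+iy)^2 + 3(x+iy) + 4
Step 2: u = 6(x^2 - y^2) + 3x + 4
Step 3: u_x = 12x + 3
Step 4: At (-3, 2): u_x = -36 + 3 = -33

-33


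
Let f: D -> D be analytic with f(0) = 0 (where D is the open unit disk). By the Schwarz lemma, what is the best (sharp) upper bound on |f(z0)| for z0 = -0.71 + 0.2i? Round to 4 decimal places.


Step 1: Schwarz lemma: if f: D -> D is analytic with f(0) = 0, then |f(z)| <= |z| for all z in D, and this is sharp (f(z) = z).
Step 2: |z0|^2 = (-0.71)^2 + 0.2^2 = 0.5441
Step 3: |z0| = sqrt(0.5441) = 0.737631
Step 4: Best bound = |z0| = 0.7376

0.7376


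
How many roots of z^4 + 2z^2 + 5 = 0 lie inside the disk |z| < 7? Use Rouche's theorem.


Step 1: On |z| = 7 the three terms have sizes |z^4| = 7^4 = 2401, |2z^2| = 2*7^2 = 98, |5| = 5
Step 2: The dominant term is g(z) = z^4; let h(z) = 2z^2 + 5 so f = g + h
Step 3: On |z| = 7: |g| = 2401 and |h| <= 98 + 5 = 103
Step 4: Since 2401 > 103, |h| < |g| on |z| = 7, so by Rouche f has the same number of zeros as g inside |z| < 7
Step 5: g(z) = z^4 has 4 zeros (all at the origin) inside |z| < 7. Answer = 4

4


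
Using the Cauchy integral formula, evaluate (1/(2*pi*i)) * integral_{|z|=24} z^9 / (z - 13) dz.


Step 1: f(z) = z^9, a = 13 is inside |z| = 24
Step 2: By Cauchy integral formula: (1/(2pi*i)) * integral = f(a)
Step 3: f(13) = 13^9 = 10604499373

10604499373


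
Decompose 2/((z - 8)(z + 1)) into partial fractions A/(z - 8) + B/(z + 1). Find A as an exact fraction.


Step 1: Multiply both sides by (z - 8) and set z = 8
Step 2: A = 2 / (8 + 1)
Step 3: A = 2 / 9
Step 4: A = 2/9

2/9


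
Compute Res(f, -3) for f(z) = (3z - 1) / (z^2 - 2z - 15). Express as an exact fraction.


Step 1: Q(z) = z^2 - 2z - 15 = (z + 3)(z - 5)
Step 2: Q'(z) = 2z - 2
Step 3: Q'(-3) = -8, P(-3) = -10
Step 4: Res = P(-3)/Q'(-3) = -10/(-8) = 5/4

5/4


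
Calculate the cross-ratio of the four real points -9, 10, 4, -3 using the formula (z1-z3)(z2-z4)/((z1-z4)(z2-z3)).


Step 1: (z1-z3)(z2-z4) = (-13) * 13 = -169
Step 2: (z1-z4)(z2-z3) = (-6) * 6 = -36
Step 3: Cross-ratio = 169/36 = 169/36

169/36


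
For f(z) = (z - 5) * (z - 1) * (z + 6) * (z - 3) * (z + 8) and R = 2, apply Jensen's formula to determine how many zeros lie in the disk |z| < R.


Jensen's formula: (1/2pi)*integral log|f(Re^it)|dt = log|f(0)| + sum_{|a_k|<R} log(R/|a_k|)
Step 1: f(0) = (-5) * (-1) * 6 * (-3) * 8 = -720
Step 2: log|f(0)| = log|5| + log|1| + log|-6| + log|3| + log|-8| = 6.5793
Step 3: Zeros inside |z| < 2: 1
Step 4: Jensen sum = log(2/1) = 0.6931
Step 5: n(R) = number of terms in the Jensen sum = count of zeros inside |z| < 2 = 1

1


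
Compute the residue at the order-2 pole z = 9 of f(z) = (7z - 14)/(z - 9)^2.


Step 1: Pole of order 2 at z = 9
Step 2: Res = lim d/dz [(z - 9)^2 * f(z)] as z -> 9
Step 3: (z - 9)^2 * f(z) = 7z - 14
Step 4: d/dz[7z - 14] = 7

7


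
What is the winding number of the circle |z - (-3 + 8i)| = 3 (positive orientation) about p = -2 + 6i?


Step 1: Center c = (-3, 8), radius = 3
Step 2: |p - c|^2 = 1^2 + (-2)^2 = 5
Step 3: r^2 = 9
Step 4: |p-c| < r so winding number = 1

1


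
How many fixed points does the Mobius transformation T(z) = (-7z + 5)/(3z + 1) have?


Step 1: Fixed points satisfy T(z) = z
Step 2: 3z^2 + 8z - 5 = 0
Step 3: Discriminant = 8^2 - 4*3*(-5) = 124
Step 4: Number of fixed points = 2

2


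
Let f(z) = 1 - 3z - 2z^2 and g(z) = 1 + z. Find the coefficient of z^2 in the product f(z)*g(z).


Step 1: z^2 term in f*g comes from: (1)*(0) + (-3z)*(z) + (-2z^2)*(1)
Step 2: = 0 - 3 - 2
Step 3: = -5

-5


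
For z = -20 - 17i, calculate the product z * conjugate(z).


Step 1: conj(z) = -20 + 17i
Step 2: z * conj(z) = (-20)^2 + (-17)^2
Step 3: = 400 + 289 = 689

689


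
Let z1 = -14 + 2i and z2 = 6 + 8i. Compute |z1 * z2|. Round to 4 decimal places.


Step 1: |z1| = sqrt((-14)^2 + 2^2) = sqrt(200)
Step 2: |z2| = sqrt(6^2 + 8^2) = sqrt(100)
Step 3: |z1*z2| = |z1|*|z2| = sqrt(200) * sqrt(100) = sqrt(200 * 100) = sqrt(20000)
Step 4: = 141.4214

141.4214


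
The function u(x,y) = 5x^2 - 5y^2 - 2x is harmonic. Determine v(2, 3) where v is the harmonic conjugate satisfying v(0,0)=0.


Step 1: v_x = -u_y = 10y + 0
Step 2: v_y = u_x = 10x - 2
Step 3: v = 10xy - 2y + C
Step 4: v(0,0) = 0 => C = 0
Step 5: v(2, 3) = 54

54


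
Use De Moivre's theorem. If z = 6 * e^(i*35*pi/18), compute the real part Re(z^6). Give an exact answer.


Step 1: By De Moivre's theorem, z^6 = 6^6 * e^(i*6*35*pi/18) = 46656 * (cos(35*pi/3) + i*sin(35*pi/3))
Step 2: |z|^6 = 6^6 = 46656
Step 3: Reduce the angle mod 2*pi: 35*pi/3 - 10*pi = 5*pi/3
Step 4: cos(5*pi/3) = 1/2
Step 5: Re(z^6) = 46656 * 1/2 = 23328

23328


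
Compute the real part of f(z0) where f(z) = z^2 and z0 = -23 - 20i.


Step 1: z0 = -23 - 20i
Step 2: z0^2 = (-23)^2 - (-20)^2 + 920i
Step 3: real part = 529 - 400 = 129

129


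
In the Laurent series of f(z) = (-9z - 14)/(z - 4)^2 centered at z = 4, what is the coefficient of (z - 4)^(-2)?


Step 1: Write the numerator in powers of (z - 4): -9z - 14 = -9(z - 4) + (-9*4 - 14) = -9(z - 4) - 50
Step 2: Divide by (z - 4)^2: f(z) = -50(z - 4)^(-2) - 9(z - 4)^(-1)
Step 3: This finite sum is the Laurent series of f about z = 4.
Step 4: Coefficient of (z - 4)^(-2) = -9*4 - 14 = -50

-50


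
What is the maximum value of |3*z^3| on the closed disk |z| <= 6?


Step 1: On |z| = 6, |f(z)| = 3 * |z|^3 = 3 * 6^3
Step 2: By maximum modulus principle, maximum is on boundary.
Step 3: Maximum = 3 * 216 = 648

648


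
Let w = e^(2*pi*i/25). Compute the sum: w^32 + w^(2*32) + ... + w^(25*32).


Step 1: The sum sum_{j=1}^{n} w^(k*j) equals n if n | k, else 0.
Step 2: Here n = 25, k = 32
Step 3: Does n divide k? 25 | 32 -> False
Step 4: Sum = 0

0


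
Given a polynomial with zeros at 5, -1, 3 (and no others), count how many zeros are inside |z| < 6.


Step 1: Check each root:
  z = 5: |5| = 5 < 6
  z = -1: |-1| = 1 < 6
  z = 3: |3| = 3 < 6
Step 2: Count = 3

3


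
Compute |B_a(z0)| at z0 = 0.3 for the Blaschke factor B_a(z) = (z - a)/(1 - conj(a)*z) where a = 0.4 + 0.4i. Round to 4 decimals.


Step 1: Numerator z0 - a = 0.3 - (0.4 + 0.4i) = -0.1 - 0.4i
Step 2: Denominator 1 - conj(a)*z0 = 1 - (0.4 - 0.4i)*0.3 = 0.88 + 0.12i
Step 3: |z0 - a|^2 = (-0.1)^2 + (-0.4)^2 = 0.17; |1 - conj(a)*z0|^2 = 0.88^2 + 0.12^2 = 0.7888
Step 4: |B_a(0.3)| = sqrt(0.17 / 0.7888) = sqrt(0.215517)
Step 5: = 0.4642

0.4642


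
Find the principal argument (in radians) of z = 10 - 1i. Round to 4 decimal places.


Step 1: z = 10 - 1i
Step 2: arg(z) = atan2(-1, 10)
Step 3: arg(z) = -0.0997

-0.0997


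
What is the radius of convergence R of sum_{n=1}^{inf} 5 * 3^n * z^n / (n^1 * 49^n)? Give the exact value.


Step 1: General term a_n = 5 * 3^n / (n^1 * 49^n)
Step 2: By the root test, |a_n|^(1/n) = 5^(1/n) * 3 / (n^(1/n) * 49) -> 3/49 as n -> infinity (since 5^(1/n) -> 1 and n^(1/n) -> 1)
Step 3: R = 1/lim|a_n|^(1/n) = 49/3

49/3


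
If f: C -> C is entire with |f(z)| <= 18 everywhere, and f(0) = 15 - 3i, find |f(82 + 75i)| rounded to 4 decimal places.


Step 1: By Liouville's theorem, a bounded entire function is constant.
Step 2: f(z) = f(0) = 15 - 3i for all z.
Step 3: |f(w)| = |15 - 3i| = sqrt(225 + 9)
Step 4: = 15.2971

15.2971


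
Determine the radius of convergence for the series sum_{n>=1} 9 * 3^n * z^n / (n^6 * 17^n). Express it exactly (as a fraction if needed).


Step 1: General term a_n = 9 * 3^n / (n^6 * 17^n)
Step 2: By the root test, |a_n|^(1/n) = 9^(1/n) * 3 / (n^(6/n) * 17) -> 3/17 as n -> infinity (since 9^(1/n) -> 1 and n^(6/n) -> 1)
Step 3: R = 1/lim|a_n|^(1/n) = 17/3

17/3


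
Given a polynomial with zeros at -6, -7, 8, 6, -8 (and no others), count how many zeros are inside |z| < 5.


Step 1: Check each root:
  z = -6: |-6| = 6 >= 5
  z = -7: |-7| = 7 >= 5
  z = 8: |8| = 8 >= 5
  z = 6: |6| = 6 >= 5
  z = -8: |-8| = 8 >= 5
Step 2: Count = 0

0


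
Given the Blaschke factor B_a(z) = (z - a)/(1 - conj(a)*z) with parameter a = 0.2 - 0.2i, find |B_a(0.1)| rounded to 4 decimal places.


Step 1: Numerator z0 - a = 0.1 - (0.2 - 0.2i) = -0.1 + 0.2i
Step 2: Denominator 1 - conj(a)*z0 = 1 - (0.2 + 0.2i)*0.1 = 0.98 - 0.02i
Step 3: |z0 - a|^2 = (-0.1)^2 + 0.2^2 = 0.05; |1 - conj(a)*z0|^2 = 0.98^2 + (-0.02)^2 = 0.9608
Step 4: |B_a(0.1)| = sqrt(0.05 / 0.9608) = sqrt(0.05204)
Step 5: = 0.2281

0.2281


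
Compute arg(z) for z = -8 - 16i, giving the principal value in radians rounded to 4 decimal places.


Step 1: z = -8 - 16i
Step 2: arg(z) = atan2(-16, -8)
Step 3: arg(z) = -2.0344

-2.0344


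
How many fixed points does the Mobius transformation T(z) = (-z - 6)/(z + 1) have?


Step 1: Fixed points satisfy T(z) = z
Step 2: z^2 + 2z + 6 = 0
Step 3: Discriminant = 2^2 - 4*1*6 = -20
Step 4: Number of fixed points = 2

2


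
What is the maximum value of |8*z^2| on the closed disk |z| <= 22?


Step 1: On |z| = 22, |f(z)| = 8 * |z|^2 = 8 * 22^2
Step 2: By maximum modulus principle, maximum is on boundary.
Step 3: Maximum = 8 * 484 = 3872

3872


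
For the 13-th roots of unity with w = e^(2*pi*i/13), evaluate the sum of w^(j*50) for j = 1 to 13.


Step 1: The sum sum_{j=1}^{n} w^(k*j) equals n if n | k, else 0.
Step 2: Here n = 13, k = 50
Step 3: Does n divide k? 13 | 50 -> False
Step 4: Sum = 0

0


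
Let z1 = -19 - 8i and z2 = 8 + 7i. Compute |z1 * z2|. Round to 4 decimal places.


Step 1: |z1| = sqrt((-19)^2 + (-8)^2) = sqrt(425)
Step 2: |z2| = sqrt(8^2 + 7^2) = sqrt(113)
Step 3: |z1*z2| = |z1|*|z2| = sqrt(425) * sqrt(113) = sqrt(425 * 113) = sqrt(48025)
Step 4: = 219.1461

219.1461


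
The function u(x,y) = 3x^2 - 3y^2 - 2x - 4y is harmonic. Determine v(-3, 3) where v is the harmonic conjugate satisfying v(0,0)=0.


Step 1: v_x = -u_y = 6y + 4
Step 2: v_y = u_x = 6x - 2
Step 3: v = 6xy + 4x - 2y + C
Step 4: v(0,0) = 0 => C = 0
Step 5: v(-3, 3) = -72

-72


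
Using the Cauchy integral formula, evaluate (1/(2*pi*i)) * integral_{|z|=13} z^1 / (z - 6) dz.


Step 1: f(z) = z^1, a = 6 is inside |z| = 13
Step 2: By Cauchy integral formula: (1/(2pi*i)) * integral = f(a)
Step 3: f(6) = 6^1 = 6

6


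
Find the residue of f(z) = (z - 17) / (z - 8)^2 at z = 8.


Step 1: Pole of order 2 at z = 8
Step 2: Res = lim d/dz [(z - 8)^2 * f(z)] as z -> 8
Step 3: (z - 8)^2 * f(z) = z - 17
Step 4: d/dz[z - 17] = 1

1


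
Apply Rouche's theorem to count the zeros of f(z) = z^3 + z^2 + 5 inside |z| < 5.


Step 1: On |z| = 5 the three terms have sizes |z^3| = 5^3 = 125, |z^2| = 5^2 = 25, |5| = 5
Step 2: The dominant term is g(z) = z^3; let h(z) = z^2 + 5 so f = g + h
Step 3: On |z| = 5: |g| = 125 and |h| <= 25 + 5 = 30
Step 4: Since 125 > 30, |h| < |g| on |z| = 5, so by Rouche f has the same number of zeros as g inside |z| < 5
Step 5: g(z) = z^3 has 3 zeros (all at the origin) inside |z| < 5. Answer = 3

3


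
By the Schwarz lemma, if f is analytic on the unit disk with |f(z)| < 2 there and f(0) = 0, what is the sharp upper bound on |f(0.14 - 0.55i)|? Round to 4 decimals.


Step 1: g = f/2 maps D -> D with g(0) = 0, so by the Schwarz lemma |g(z)| <= |z|, i.e. |f(z)| <= 2|z|; this is sharp (f(z) = 2z).
Step 2: |z0|^2 = 0.14^2 + (-0.55)^2 = 0.3221
Step 3: |z0| = sqrt(0.3221) = 0.567539
Step 4: Best bound = 2 * |z0| = 2 * 0.567539 = 1.1351

1.1351


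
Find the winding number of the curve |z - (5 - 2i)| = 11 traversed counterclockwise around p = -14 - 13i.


Step 1: Center c = (5, -2), radius = 11
Step 2: |p - c|^2 = (-19)^2 + (-11)^2 = 482
Step 3: r^2 = 121
Step 4: |p-c| > r so winding number = 0

0


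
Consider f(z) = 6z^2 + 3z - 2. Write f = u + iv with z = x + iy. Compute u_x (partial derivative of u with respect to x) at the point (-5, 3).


Step 1: f(z) = 6(x+iy)^2 + 3(x+iy) - 2
Step 2: u = 6(x^2 - y^2) + 3x - 2
Step 3: u_x = 12x + 3
Step 4: At (-5, 3): u_x = -60 + 3 = -57

-57


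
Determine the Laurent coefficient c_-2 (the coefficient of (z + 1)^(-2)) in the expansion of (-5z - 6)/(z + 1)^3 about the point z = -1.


Step 1: Write the numerator in powers of (z + 1): -5z - 6 = -5(z + 1) + (-5*(-1) - 6) = -5(z + 1) - 1
Step 2: Divide by (z + 1)^3: f(z) = -(z + 1)^(-3) - 5(z + 1)^(-2)
Step 3: This finite sum is the Laurent series of f about z = -1.
Step 4: Coefficient of (z + 1)^(-2) = coefficient of (z + 1) in the re-centred numerator = -5

-5


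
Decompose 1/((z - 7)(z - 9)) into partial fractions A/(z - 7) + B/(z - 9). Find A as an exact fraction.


Step 1: Multiply both sides by (z - 7) and set z = 7
Step 2: A = 1 / (7 - 9)
Step 3: A = 1 / (-2)
Step 4: A = -1/2

-1/2


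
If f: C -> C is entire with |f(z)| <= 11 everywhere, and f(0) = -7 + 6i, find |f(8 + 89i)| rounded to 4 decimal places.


Step 1: By Liouville's theorem, a bounded entire function is constant.
Step 2: f(z) = f(0) = -7 + 6i for all z.
Step 3: |f(w)| = |-7 + 6i| = sqrt(49 + 36)
Step 4: = 9.2195

9.2195


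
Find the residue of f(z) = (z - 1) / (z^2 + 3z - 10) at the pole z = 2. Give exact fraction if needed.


Step 1: Q(z) = z^2 + 3z - 10 = (z - 2)(z + 5)
Step 2: Q'(z) = 2z + 3
Step 3: Q'(2) = 7, P(2) = 1
Step 4: Res = P(2)/Q'(2) = 1/7 = 1/7

1/7


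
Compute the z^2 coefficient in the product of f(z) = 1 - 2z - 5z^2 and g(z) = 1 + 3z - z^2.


Step 1: z^2 term in f*g comes from: (1)*(-z^2) + (-2z)*(3z) + (-5z^2)*(1)
Step 2: = -1 - 6 - 5
Step 3: = -12

-12


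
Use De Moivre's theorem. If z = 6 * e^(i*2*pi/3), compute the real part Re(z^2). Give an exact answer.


Step 1: By De Moivre's theorem, z^2 = 6^2 * e^(i*2*2*pi/3) = 36 * (cos(4*pi/3) + i*sin(4*pi/3))
Step 2: |z|^2 = 6^2 = 36
Step 3: The angle 4*pi/3 already lies in [0, 2*pi)
Step 4: cos(4*pi/3) = -1/2
Step 5: Re(z^2) = 36 * (-1/2) = -18

-18


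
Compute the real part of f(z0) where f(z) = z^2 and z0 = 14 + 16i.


Step 1: z0 = 14 + 16i
Step 2: z0^2 = 14^2 - 16^2 + 448i
Step 3: real part = 196 - 256 = -60

-60


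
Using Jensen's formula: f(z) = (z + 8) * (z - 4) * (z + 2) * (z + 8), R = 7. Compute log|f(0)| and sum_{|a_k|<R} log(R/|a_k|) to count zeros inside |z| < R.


Jensen's formula: (1/2pi)*integral log|f(Re^it)|dt = log|f(0)| + sum_{|a_k|<R} log(R/|a_k|)
Step 1: f(0) = 8 * (-4) * 2 * 8 = -512
Step 2: log|f(0)| = log|-8| + log|4| + log|-2| + log|-8| = 6.2383
Step 3: Zeros inside |z| < 7: 4, -2
Step 4: Jensen sum = log(7/4) + log(7/2) = 1.8124
Step 5: n(R) = number of terms in the Jensen sum = count of zeros inside |z| < 7 = 2

2


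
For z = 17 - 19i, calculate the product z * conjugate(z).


Step 1: conj(z) = 17 + 19i
Step 2: z * conj(z) = 17^2 + (-19)^2
Step 3: = 289 + 361 = 650

650


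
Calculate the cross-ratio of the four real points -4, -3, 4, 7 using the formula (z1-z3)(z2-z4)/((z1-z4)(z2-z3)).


Step 1: (z1-z3)(z2-z4) = (-8) * (-10) = 80
Step 2: (z1-z4)(z2-z3) = (-11) * (-7) = 77
Step 3: Cross-ratio = 80/77 = 80/77

80/77


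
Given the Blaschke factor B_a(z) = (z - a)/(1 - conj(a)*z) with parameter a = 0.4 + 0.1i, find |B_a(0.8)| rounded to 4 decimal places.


Step 1: Numerator z0 - a = 0.8 - (0.4 + 0.1i) = 0.4 - 0.1i
Step 2: Denominator 1 - conj(a)*z0 = 1 - (0.4 - 0.1i)*0.8 = 0.68 + 0.08i
Step 3: |z0 - a|^2 = 0.4^2 + (-0.1)^2 = 0.17; |1 - conj(a)*z0|^2 = 0.68^2 + 0.08^2 = 0.4688
Step 4: |B_a(0.8)| = sqrt(0.17 / 0.4688) = sqrt(0.362628)
Step 5: = 0.6022

0.6022


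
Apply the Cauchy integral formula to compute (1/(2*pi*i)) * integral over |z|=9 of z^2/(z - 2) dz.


Step 1: f(z) = z^2, a = 2 is inside |z| = 9
Step 2: By Cauchy integral formula: (1/(2pi*i)) * integral = f(a)
Step 3: f(2) = 2^2 = 4

4
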